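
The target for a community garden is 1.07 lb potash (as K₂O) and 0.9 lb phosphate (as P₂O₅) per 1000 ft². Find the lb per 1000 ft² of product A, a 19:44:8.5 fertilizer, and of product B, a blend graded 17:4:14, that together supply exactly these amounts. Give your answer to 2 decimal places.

Per-1000 ft² balance (a = product A, b = product B):
K₂O: 0.085·a + 0.14·b = 1.07
P₂O₅: 0.44·a + 0.04·b = 0.9
From row1: a = (1.07 − 0.14·b) / 0.085.
Into row2: 0.44·(1.07 − 0.14·b)/0.085 + 0.04·b = 0.9 → b = 6.77491, a = 1.42955.

1.43 lb product A, 6.77 lb product B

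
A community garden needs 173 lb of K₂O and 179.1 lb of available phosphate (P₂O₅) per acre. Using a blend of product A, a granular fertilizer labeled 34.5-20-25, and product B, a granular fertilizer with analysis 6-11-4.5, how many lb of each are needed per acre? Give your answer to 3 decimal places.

Per-acre balance (a = product A, b = product B):
K₂O: 0.25·a + 0.045·b = 173
P₂O₅: 0.2·a + 0.11·b = 179.1
From row1: a = (173 − 0.045·b) / 0.25.
Into row2: 0.2·(173 − 0.045·b)/0.25 + 0.11·b = 179.1 → b = 550, a = 593.

593.000 lb product A, 550.000 lb product B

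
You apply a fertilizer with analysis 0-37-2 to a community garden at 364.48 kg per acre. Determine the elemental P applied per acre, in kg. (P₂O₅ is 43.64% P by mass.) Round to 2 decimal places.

58.85 kg P per acre

P₂O₅ per acre = 364.48 × 37% = 134.858 kg.
Elemental P = 134.858 × 0.4364 = 58.8519 kg per acre.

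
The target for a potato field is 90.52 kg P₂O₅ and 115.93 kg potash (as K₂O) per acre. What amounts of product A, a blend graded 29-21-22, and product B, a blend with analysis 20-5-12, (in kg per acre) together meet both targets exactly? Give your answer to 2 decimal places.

356.75 kg product A, 312.04 kg product B

Per-acre balance (a = product A, b = product B):
P₂O₅: 0.21·a + 0.05·b = 90.52
K₂O: 0.22·a + 0.12·b = 115.93
Eliminate a: (row1) − 0.21/0.22·(row2) → -0.0645455·b = -20.1405, so b = 312.035.
Back-substitute: a = (90.52 − 0.05·312.035) / 0.21 = 356.754.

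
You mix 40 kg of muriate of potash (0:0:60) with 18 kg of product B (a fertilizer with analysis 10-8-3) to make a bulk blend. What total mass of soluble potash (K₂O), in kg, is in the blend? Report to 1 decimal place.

K₂O mass = 60%×40 + 3%×18 = 24.54 kg.

24.5 kg K₂O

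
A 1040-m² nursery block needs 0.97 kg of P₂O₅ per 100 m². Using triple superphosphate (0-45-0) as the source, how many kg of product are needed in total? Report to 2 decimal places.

22.42 kg

Product per 100 m² = 0.97 / 45% = 2.15556 kg.
Total product = 2.15556 × 1040 / 100 = 22.4178 kg.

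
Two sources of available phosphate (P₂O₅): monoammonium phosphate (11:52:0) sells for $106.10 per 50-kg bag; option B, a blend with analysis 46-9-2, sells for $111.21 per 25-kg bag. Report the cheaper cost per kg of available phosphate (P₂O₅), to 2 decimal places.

monoammonium phosphate: P₂O₅ per bag = 50 × 52% = 26 kg; cost = 106.10 / 26 = $4.0808/kg P₂O₅.
option B: P₂O₅ per bag = 25 × 9% = 2.25 kg; cost = 111.21 / 2.25 = $49.4267/kg P₂O₅.
monoammonium phosphate is cheaper.

$4.08 per kg P₂O₅ (monoammonium phosphate)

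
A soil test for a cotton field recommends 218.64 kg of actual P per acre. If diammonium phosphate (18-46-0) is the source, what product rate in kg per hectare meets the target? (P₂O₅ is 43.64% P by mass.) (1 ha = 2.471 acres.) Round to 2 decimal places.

As P₂O₅: 218.64 / 0.4364 = 501.008 kg per acre.
Product per acre = 501.008 / 46% = 1089.15 kg.
Convert to per hectare: 1089.15 × 2.471 = 2691.286 kg.

2691.29 kg of product per hectare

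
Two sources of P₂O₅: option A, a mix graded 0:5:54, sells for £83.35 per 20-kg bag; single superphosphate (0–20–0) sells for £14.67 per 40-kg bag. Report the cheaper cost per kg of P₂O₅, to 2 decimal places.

£1.83 per kg P₂O₅ (single superphosphate)

option A: P₂O₅ per bag = 20 × 5% = 1 kg; cost = 83.35 / 1 = £83.3500/kg P₂O₅.
single superphosphate: P₂O₅ per bag = 40 × 20% = 8 kg; cost = 14.67 / 8 = £1.8337/kg P₂O₅.
single superphosphate is cheaper.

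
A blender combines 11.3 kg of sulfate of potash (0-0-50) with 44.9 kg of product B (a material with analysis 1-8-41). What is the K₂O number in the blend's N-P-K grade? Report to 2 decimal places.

Total mass = 11.3 + 44.9 = 56.2 kg.
K₂O mass = 50%×11.3 + 41%×44.9 = 24.059 kg.
% K₂O = 24.059 / 56.2 = 42.8096%.

42.81% K₂O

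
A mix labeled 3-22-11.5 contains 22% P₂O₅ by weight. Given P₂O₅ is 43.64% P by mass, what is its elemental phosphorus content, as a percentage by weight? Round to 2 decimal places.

%P = 22 × 0.4364 = 9.6008%.

9.60% P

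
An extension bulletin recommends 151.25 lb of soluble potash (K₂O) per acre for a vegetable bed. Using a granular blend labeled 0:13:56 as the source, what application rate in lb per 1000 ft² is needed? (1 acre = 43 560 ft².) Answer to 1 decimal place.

6.2 lb of product per thousand sq ft

Product per acre = 151.25 / 56% = 270.089 lb.
Convert to per 1000 ft²: 270.089 × 0.0229568 = 6.2004 lb.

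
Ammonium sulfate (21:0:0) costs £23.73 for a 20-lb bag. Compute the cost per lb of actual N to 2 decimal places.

N in bag = 20 × 21% = 4.2 lb.
Cost per lb N = £23.73 / 4.2 = £5.6500.

£5.65 per lb N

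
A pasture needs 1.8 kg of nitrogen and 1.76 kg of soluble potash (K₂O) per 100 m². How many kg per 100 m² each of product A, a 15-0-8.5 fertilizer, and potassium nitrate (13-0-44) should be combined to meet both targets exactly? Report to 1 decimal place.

Per-100 m² balance (a = product A, b = potassium nitrate):
N: 0.15·a + 0.13·b = 1.8
K₂O: 0.085·a + 0.44·b = 1.76
Solving simultaneously: a = 10.2493, b = 2.02002.

10.2 kg product A, 2.0 kg potassium nitrate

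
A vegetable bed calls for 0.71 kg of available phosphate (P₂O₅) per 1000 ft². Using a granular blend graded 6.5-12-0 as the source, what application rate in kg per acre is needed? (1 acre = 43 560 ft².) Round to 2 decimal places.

Product per 1000 ft² = 0.71 / 12% = 5.91667 kg.
Convert to per acre: 5.91667 × 43.56 = 257.73 kg.

257.73 kg of product per acre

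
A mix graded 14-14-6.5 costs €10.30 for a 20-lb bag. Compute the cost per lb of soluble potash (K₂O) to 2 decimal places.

€7.92 per lb K₂O

K₂O in bag = 20 × 6.5% = 1.3 lb.
Cost per lb K₂O = €10.30 / 1.3 = €7.9231.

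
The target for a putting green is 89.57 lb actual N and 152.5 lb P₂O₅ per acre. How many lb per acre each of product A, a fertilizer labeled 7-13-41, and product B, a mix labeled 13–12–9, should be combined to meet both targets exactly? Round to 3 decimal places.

1067.835 lb product A, 114.012 lb product B

Let a = lb of product A, b = lb of product B (per acre).
N: 0.07·a + 0.13·b = 89.57
P₂O₅: 0.13·a + 0.12·b = 152.5
Eliminate a: (row1) − 0.07/0.13·(row2) → 0.0653846·b = 7.45462, so b = 114.0118.
Back-substitute: a = (89.57 − 0.13·114.0118) / 0.07 = 1067.8353.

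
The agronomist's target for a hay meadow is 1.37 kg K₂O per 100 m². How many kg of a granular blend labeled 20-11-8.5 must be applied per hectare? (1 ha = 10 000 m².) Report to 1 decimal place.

1611.8 kg of product per hectare

Product per 100 m² = 1.37 / 8.5% = 16.1176 kg.
Convert to per hectare: 16.1176 × 100 = 1611.76 kg.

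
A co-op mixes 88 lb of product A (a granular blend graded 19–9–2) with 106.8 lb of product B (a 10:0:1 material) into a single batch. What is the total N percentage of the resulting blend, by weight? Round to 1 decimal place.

14.1% N

Total mass = 88 + 106.8 = 194.8 lb.
N mass = 19%×88 + 10%×106.8 = 27.4 lb.
% N = 27.4 / 194.8 = 14.0657%.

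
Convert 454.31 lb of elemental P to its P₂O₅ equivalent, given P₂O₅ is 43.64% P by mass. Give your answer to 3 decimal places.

1041.040 lb P₂O₅

P₂O₅ = 454.31 / 0.4364 = 1041.0403 lb.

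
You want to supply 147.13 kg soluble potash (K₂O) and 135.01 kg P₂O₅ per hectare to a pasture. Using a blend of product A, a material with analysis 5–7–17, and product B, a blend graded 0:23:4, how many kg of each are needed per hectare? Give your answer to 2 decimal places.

783.46 kg product A, 348.56 kg product B

Per-hectare balance (a = product A, b = product B):
K₂O: 0.17·a + 0.04·b = 147.13
P₂O₅: 0.07·a + 0.23·b = 135.01
Eliminate b: (row1) − 0.04/0.23·(row2) → 0.157826·a = 123.65, so a = 783.457.
Then b = (135.01 − 0.07·783.457) / 0.23 = 348.556.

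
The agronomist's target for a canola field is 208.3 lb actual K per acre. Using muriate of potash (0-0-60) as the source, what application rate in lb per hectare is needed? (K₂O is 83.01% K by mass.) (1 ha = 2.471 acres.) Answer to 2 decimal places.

As K₂O: 208.3 / 0.8301 = 250.934 lb per acre.
Product per acre = 250.934 / 60% = 418.223 lb.
Convert to per hectare: 418.223 × 2.471 = 1033.428 lb.

1033.43 lb of product per hectare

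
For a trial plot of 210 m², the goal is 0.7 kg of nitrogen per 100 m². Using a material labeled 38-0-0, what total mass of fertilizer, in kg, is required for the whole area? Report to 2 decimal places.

3.87 kg

Product per 100 m² = 0.7 / 38% = 1.84211 kg.
Total product = 1.84211 × 210 / 100 = 3.86842 kg.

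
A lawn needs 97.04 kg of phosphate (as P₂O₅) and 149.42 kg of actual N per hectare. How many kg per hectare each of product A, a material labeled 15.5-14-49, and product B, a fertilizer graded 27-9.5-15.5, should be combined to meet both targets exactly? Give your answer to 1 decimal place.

520.3 kg product A, 254.7 kg product B

Per-hectare balance (a = product A, b = product B):
P₂O₅: 0.14·a + 0.095·b = 97.04
N: 0.155·a + 0.27·b = 149.42
Eliminate a: (row1) − 0.14/0.155·(row2) → -0.148871·b = -37.92, so b = 254.717.
Back-substitute: a = (97.04 − 0.095·254.717) / 0.14 = 520.299.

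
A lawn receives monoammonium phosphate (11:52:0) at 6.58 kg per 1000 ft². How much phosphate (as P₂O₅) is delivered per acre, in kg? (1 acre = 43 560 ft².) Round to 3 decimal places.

P₂O₅ per 1000 ft² = 6.58 × 52% = 3.4216 kg.
Convert to per acre: 3.4216 × 43.56 = 149.0449 kg.

149.045 kg P₂O₅ per acre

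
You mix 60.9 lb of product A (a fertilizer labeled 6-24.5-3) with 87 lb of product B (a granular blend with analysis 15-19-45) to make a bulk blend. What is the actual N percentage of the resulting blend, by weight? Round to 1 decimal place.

Total mass = 60.9 + 87 = 147.9 lb.
N mass = 6%×60.9 + 15%×87 = 16.704 lb.
% N = 16.704 / 147.9 = 11.2941%.

11.3% N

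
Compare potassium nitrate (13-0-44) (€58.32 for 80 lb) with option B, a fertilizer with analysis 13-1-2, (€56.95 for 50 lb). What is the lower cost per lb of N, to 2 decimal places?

€5.61 per lb N (potassium nitrate)

potassium nitrate: N per bag = 80 × 13% = 10.4 lb; cost = 58.32 / 10.4 = €5.6077/lb N.
option B: N per bag = 50 × 13% = 6.5 lb; cost = 56.95 / 6.5 = €8.7615/lb N.
potassium nitrate is cheaper.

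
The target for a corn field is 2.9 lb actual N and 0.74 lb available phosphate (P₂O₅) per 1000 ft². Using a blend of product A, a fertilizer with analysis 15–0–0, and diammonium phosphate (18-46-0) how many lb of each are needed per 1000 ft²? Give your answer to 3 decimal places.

17.403 lb product A, 1.609 lb diammonium phosphate

Let a = lb of product A, b = lb of diammonium phosphate (per 1000 ft²).
N: 0.15·a + 0.18·b = 2.9
P₂O₅: 0·a + 0.46·b = 0.74
Solving simultaneously: a = 17.4029, b = 1.6087.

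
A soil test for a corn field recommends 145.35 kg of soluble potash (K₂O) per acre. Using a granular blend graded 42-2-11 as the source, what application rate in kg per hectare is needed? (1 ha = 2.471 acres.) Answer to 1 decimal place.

3265.1 kg of product per hectare

Product per acre = 145.35 / 11% = 1321.36 kg.
Convert to per hectare: 1321.36 × 2.471 = 3265.09 kg.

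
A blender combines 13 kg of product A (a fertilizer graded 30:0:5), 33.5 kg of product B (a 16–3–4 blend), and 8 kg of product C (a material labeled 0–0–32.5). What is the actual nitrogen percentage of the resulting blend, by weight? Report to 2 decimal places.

16.99% N

Total mass = 13 + 33.5 + 8 = 54.5 kg.
N mass = 30%×13 + 16%×33.5 + 0%×8 = 9.26 kg.
% N = 9.26 / 54.5 = 16.9908%.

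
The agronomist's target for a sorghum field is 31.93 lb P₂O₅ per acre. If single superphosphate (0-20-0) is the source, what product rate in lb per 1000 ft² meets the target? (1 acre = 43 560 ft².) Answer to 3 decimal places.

3.665 lb of product per thousand sq ft

Product per acre = 31.93 / 20% = 159.65 lb.
Convert to per 1000 ft²: 159.65 × 0.0229568 = 3.66506 lb.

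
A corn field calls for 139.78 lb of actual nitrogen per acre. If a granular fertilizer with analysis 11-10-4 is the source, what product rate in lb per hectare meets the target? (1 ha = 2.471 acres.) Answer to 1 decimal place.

3140.0 lb of product per hectare

Product per acre = 139.78 / 11% = 1270.73 lb.
Convert to per hectare: 1270.73 × 2.471 = 3139.97 lb.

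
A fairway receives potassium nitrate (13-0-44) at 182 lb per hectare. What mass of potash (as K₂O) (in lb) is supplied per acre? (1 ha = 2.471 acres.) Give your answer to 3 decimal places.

32.408 lb K₂O per acre

K₂O per hectare = 182 × 44% = 80.08 lb.
Convert to per acre: 80.08 × 0.404694 = 32.4079 lb.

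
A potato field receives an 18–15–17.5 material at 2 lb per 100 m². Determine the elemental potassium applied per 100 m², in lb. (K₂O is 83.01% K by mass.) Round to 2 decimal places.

K₂O per 100 m² = 2 × 17.5% = 0.35 lb.
Elemental K = 0.35 × 0.8301 = 0.290535 lb per 100 m².

0.29 lb K per hundred sq m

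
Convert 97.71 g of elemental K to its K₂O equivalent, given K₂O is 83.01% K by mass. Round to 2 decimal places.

K₂O = 97.71 / 0.8301 = 117.709 g.

117.71 g K₂O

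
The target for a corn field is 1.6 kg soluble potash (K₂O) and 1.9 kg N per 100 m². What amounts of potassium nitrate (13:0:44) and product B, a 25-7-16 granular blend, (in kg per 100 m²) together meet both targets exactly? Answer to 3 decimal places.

Per-100 m² balance (a = potassium nitrate, b = product B):
K₂O: 0.44·a + 0.16·b = 1.6
N: 0.13·a + 0.25·b = 1.9
Solving simultaneously: a = 1.07623, b = 7.04036.

1.076 kg potassium nitrate, 7.040 kg product B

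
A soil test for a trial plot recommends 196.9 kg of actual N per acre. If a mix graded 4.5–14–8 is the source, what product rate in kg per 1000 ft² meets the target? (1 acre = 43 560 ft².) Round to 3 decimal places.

100.449 kg of product per thousand sq ft

Product per acre = 196.9 / 4.5% = 4375.56 kg.
Convert to per 1000 ft²: 4375.56 × 0.0229568 = 100.4489 kg.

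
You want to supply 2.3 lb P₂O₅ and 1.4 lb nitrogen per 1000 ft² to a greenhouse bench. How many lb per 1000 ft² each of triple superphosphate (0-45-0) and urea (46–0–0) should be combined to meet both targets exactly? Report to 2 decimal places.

With a, b = lb per 1000 ft² of triple superphosphate and urea:
P₂O₅: 0.45·a + 0·b = 2.3
N: 0·a + 0.46·b = 1.4
Solving simultaneously: a = 5.11111, b = 3.04348.

5.11 lb triple superphosphate, 3.04 lb urea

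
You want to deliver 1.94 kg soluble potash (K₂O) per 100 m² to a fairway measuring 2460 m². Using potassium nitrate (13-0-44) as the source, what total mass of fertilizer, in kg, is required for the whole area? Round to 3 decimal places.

108.464 kg

Product per 100 m² = 1.94 / 44% = 4.40909 kg.
Total product = 4.40909 × 2460 / 100 = 108.4636 kg.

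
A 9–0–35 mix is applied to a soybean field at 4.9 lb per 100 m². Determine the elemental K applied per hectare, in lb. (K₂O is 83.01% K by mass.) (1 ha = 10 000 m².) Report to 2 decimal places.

K₂O per 100 m² = 4.9 × 35% = 1.715 lb.
Elemental K = 1.715 × 0.8301 = 1.42362 lb per 100 m².
Convert to per hectare: 1.42362 × 100 = 142.362 lb.

142.36 lb K per hectare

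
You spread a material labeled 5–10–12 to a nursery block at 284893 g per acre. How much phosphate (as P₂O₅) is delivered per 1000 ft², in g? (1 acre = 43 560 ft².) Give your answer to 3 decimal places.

P₂O₅ per acre = 284893 × 10% = 28489.3 g.
Convert to per 1000 ft²: 28489.3 × 0.0229568 = 654.0243 g.

654.024 g P₂O₅ per thousand sq ft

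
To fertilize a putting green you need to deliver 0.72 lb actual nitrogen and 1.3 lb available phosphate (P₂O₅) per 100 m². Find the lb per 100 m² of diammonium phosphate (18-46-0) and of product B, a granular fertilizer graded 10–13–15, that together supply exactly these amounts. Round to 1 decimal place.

1.6 lb diammonium phosphate, 4.3 lb product B

Per-100 m² balance (a = diammonium phosphate, b = product B):
N: 0.18·a + 0.1·b = 0.72
P₂O₅: 0.46·a + 0.13·b = 1.3
Solving simultaneously: a = 1.61062, b = 4.30088.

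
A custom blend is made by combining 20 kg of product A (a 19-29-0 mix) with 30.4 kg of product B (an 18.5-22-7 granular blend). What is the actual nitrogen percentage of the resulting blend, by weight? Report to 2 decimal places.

18.70% N

Total mass = 20 + 30.4 = 50.4 kg.
N mass = 19%×20 + 18.5%×30.4 = 9.424 kg.
% N = 9.424 / 50.4 = 18.6984%.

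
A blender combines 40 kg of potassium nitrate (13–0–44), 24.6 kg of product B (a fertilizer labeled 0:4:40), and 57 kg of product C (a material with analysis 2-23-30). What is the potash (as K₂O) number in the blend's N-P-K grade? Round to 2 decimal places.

36.63% K₂O

Total mass = 40 + 24.6 + 57 = 121.6 kg.
K₂O mass = 44%×40 + 40%×24.6 + 30%×57 = 44.54 kg.
% K₂O = 44.54 / 121.6 = 36.6283%.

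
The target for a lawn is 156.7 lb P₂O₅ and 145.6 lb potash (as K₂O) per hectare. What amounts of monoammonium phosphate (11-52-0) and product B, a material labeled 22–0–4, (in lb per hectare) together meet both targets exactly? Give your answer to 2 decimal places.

301.35 lb monoammonium phosphate, 3640.00 lb product B

Per-hectare balance (a = monoammonium phosphate, b = product B):
P₂O₅: 0.52·a + 0·b = 156.7
K₂O: 0·a + 0.04·b = 145.6
Solving simultaneously: a = 301.346, b = 3640.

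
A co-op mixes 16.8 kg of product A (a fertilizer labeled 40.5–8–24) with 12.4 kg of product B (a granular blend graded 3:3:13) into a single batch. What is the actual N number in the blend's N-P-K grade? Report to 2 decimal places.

Total mass = 16.8 + 12.4 = 29.2 kg.
N mass = 40.5%×16.8 + 3%×12.4 = 7.176 kg.
% N = 7.176 / 29.2 = 24.5753%.

24.58% N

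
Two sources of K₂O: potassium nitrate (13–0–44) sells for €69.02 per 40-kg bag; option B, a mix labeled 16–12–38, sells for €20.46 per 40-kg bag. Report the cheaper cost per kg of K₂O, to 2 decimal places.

potassium nitrate: K₂O per bag = 40 × 44% = 17.6 kg; cost = 69.02 / 17.6 = €3.9216/kg K₂O.
option B: K₂O per bag = 40 × 38% = 15.2 kg; cost = 20.46 / 15.2 = €1.3461/kg K₂O.
option B is cheaper.

€1.35 per kg K₂O (option B)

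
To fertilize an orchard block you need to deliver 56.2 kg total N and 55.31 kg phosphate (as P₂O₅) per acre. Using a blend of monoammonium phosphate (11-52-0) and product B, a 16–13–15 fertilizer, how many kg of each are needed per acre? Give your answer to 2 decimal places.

22.40 kg monoammonium phosphate, 335.85 kg product B

With a, b = kg per acre of monoammonium phosphate and product B:
N: 0.11·a + 0.16·b = 56.2
P₂O₅: 0.52·a + 0.13·b = 55.31
Eliminate b: (row1) − 0.16/0.13·(row2) → -0.53·a = -11.8738, so a = 22.4035.
Then b = (55.31 − 0.52·22.4035) / 0.13 = 335.848.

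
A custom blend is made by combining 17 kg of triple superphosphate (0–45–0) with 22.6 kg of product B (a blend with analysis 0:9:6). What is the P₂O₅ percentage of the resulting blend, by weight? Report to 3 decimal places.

24.455% P₂O₅

Total mass = 17 + 22.6 = 39.6 kg.
P₂O₅ mass = 45%×17 + 9%×22.6 = 9.684 kg.
% P₂O₅ = 9.684 / 39.6 = 24.4545%.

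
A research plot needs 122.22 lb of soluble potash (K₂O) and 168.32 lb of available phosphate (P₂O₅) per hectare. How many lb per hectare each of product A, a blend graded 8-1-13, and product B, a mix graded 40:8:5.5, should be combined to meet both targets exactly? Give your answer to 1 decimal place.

52.8 lb product A, 2097.4 lb product B

With a, b = lb per hectare of product A and product B:
K₂O: 0.13·a + 0.055·b = 122.22
P₂O₅: 0.01·a + 0.08·b = 168.32
Eliminate b: (row1) − 0.055/0.08·(row2) → 0.123125·a = 6.5, so a = 52.7919.
Then b = (168.32 − 0.01·52.7919) / 0.08 = 2097.401.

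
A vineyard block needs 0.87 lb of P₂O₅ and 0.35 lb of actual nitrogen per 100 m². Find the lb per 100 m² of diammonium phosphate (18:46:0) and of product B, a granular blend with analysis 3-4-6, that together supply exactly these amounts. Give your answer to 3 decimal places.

1.833 lb diammonium phosphate, 0.667 lb product B

With a, b = lb per 100 m² of diammonium phosphate and product B:
P₂O₅: 0.46·a + 0.04·b = 0.87
N: 0.18·a + 0.03·b = 0.35
From row1: a = (0.87 − 0.04·b) / 0.46.
Into row2: 0.18·(0.87 − 0.04·b)/0.46 + 0.03·b = 0.35 → b = 0.666667, a = 1.83333.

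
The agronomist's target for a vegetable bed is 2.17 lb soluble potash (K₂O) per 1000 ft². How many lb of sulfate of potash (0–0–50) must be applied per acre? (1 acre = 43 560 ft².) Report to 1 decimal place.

Product per 1000 ft² = 2.17 / 50% = 4.34 lb.
Convert to per acre: 4.34 × 43.56 = 189.05 lb.

189.1 lb of product per acre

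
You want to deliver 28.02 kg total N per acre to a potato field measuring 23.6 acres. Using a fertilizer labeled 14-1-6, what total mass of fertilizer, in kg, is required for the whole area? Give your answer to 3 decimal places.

4723.371 kg

Product per acre = 28.02 / 14% = 200.143 kg.
Total product = 200.143 × 23.6 = 4723.3714 kg.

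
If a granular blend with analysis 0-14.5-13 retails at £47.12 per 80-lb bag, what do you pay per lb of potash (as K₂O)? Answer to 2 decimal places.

£4.53 per lb K₂O

K₂O in bag = 80 × 13% = 10.4 lb.
Cost per lb K₂O = £47.12 / 10.4 = £4.5308.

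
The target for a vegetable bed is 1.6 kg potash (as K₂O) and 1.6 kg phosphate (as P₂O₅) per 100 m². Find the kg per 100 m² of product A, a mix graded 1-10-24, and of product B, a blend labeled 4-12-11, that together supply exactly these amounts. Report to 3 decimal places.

0.899 kg product A, 12.584 kg product B

Let a = kg of product A, b = kg of product B (per 100 m²).
K₂O: 0.24·a + 0.11·b = 1.6
P₂O₅: 0.1·a + 0.12·b = 1.6
From row1: a = (1.6 − 0.11·b) / 0.24.
Into row2: 0.1·(1.6 − 0.11·b)/0.24 + 0.12·b = 1.6 → b = 12.5843, a = 0.898876.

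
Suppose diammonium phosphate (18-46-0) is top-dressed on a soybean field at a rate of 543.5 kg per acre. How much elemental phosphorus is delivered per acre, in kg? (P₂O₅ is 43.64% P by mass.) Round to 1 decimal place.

109.1 kg P per acre

P₂O₅ per acre = 543.5 × 46% = 250.01 kg.
Elemental P = 250.01 × 0.4364 = 109.104 kg per acre.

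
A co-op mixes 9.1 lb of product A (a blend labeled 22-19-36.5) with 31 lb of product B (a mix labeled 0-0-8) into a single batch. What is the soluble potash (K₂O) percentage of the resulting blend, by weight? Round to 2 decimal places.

Total mass = 9.1 + 31 = 40.1 lb.
K₂O mass = 36.5%×9.1 + 8%×31 = 5.8015 lb.
% K₂O = 5.8015 / 40.1 = 14.4676%.

14.47% K₂O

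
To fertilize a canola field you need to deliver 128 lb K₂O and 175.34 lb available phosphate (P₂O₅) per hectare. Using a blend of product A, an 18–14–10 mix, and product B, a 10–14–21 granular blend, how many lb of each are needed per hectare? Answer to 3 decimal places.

1227.364 lb product A, 25.065 lb product B

With a, b = lb per hectare of product A and product B:
K₂O: 0.1·a + 0.21·b = 128
P₂O₅: 0.14·a + 0.14·b = 175.34
Eliminate a: (row1) − 0.1/0.14·(row2) → 0.11·b = 2.75714, so b = 25.0649.
Back-substitute: a = (128 − 0.21·25.0649) / 0.1 = 1227.3636.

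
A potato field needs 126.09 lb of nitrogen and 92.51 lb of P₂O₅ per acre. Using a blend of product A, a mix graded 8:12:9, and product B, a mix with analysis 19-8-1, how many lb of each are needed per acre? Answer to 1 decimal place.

456.7 lb product A, 471.3 lb product B

Per-acre balance (a = product A, b = product B):
N: 0.08·a + 0.19·b = 126.09
P₂O₅: 0.12·a + 0.08·b = 92.51
Eliminate a: (row1) − 0.08/0.12·(row2) → 0.136667·b = 64.4167, so b = 471.341.
Back-substitute: a = (126.09 − 0.19·471.341) / 0.08 = 456.689.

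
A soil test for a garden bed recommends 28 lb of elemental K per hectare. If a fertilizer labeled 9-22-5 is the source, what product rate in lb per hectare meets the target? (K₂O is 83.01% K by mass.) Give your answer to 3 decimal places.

674.618 lb of product per hectare

As K₂O: 28 / 0.8301 = 33.7309 lb per hectare.
Product per hectare = 33.7309 / 5% = 674.6175 lb.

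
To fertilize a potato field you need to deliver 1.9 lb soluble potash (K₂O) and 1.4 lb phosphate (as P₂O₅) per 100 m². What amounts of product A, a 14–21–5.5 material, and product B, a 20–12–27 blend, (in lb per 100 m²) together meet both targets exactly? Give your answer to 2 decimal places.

2.99 lb product A, 6.43 lb product B

Let a = lb of product A, b = lb of product B (per 100 m²).
K₂O: 0.055·a + 0.27·b = 1.9
P₂O₅: 0.21·a + 0.12·b = 1.4
Eliminate b: (row1) − 0.27/0.12·(row2) → -0.4175·a = -1.25, so a = 2.99401.
Then b = (1.4 − 0.21·2.99401) / 0.12 = 6.42715.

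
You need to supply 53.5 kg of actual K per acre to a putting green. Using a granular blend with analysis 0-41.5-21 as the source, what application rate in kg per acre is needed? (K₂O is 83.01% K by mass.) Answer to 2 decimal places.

306.91 kg of product per acre

As K₂O: 53.5 / 0.8301 = 64.4501 kg per acre.
Product per acre = 64.4501 / 21% = 306.905 kg.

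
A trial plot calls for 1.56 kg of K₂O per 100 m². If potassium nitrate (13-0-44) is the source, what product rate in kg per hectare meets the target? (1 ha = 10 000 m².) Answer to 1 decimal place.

Product per 100 m² = 1.56 / 44% = 3.54545 kg.
Convert to per hectare: 3.54545 × 100 = 354.545 kg.

354.5 kg of product per hectare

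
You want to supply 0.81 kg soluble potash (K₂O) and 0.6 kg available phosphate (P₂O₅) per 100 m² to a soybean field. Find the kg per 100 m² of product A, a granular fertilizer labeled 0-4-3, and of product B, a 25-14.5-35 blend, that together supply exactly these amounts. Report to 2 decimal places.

Let a = kg of product A, b = kg of product B (per 100 m²).
K₂O: 0.03·a + 0.35·b = 0.81
P₂O₅: 0.04·a + 0.145·b = 0.6
Solving simultaneously: a = 9.59067, b = 1.49223.

9.59 kg product A, 1.49 kg product B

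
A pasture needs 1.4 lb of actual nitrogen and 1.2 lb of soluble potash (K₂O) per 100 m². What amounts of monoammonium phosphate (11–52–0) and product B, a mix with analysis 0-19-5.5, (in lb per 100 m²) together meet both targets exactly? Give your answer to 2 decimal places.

Per-100 m² balance (a = monoammonium phosphate, b = product B):
N: 0.11·a + 0·b = 1.4
K₂O: 0·a + 0.055·b = 1.2
Solving simultaneously: a = 12.7273, b = 21.8182.

12.73 lb monoammonium phosphate, 21.82 lb product B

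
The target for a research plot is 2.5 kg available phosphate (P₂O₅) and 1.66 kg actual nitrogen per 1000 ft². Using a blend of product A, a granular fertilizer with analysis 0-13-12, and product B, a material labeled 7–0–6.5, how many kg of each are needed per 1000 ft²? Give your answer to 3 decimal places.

Let a = kg of product A, b = kg of product B (per 1000 ft²).
P₂O₅: 0.13·a + 0·b = 2.5
N: 0·a + 0.07·b = 1.66
Solving simultaneously: a = 19.2308, b = 23.7143.

19.231 kg product A, 23.714 kg product B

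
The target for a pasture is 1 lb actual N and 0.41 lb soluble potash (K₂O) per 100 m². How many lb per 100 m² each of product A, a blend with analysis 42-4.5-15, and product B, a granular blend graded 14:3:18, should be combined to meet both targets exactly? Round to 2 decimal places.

2.25 lb product A, 0.41 lb product B

Per-100 m² balance (a = product A, b = product B):
N: 0.42·a + 0.14·b = 1
K₂O: 0.15·a + 0.18·b = 0.41
Eliminate b: (row1) − 0.14/0.18·(row2) → 0.303333·a = 0.681111, so a = 2.24542.
Then b = (0.41 − 0.15·2.24542) / 0.18 = 0.406593.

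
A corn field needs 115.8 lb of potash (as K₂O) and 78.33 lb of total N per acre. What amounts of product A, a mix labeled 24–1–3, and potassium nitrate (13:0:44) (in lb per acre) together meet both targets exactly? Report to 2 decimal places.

Per-acre balance (a = product A, b = potassium nitrate):
K₂O: 0.03·a + 0.44·b = 115.8
N: 0.24·a + 0.13·b = 78.33
From row1: a = (115.8 − 0.44·b) / 0.03.
Into row2: 0.24·(115.8 − 0.44·b)/0.03 + 0.13·b = 78.33 → b = 250.168, a = 190.867.

190.87 lb product A, 250.17 lb potassium nitrate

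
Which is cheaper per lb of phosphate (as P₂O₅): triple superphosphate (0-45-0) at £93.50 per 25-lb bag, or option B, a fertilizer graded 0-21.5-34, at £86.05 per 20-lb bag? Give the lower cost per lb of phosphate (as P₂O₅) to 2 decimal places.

triple superphosphate: P₂O₅ per bag = 25 × 45% = 11.25 lb; cost = 93.50 / 11.25 = £8.3111/lb P₂O₅.
option B: P₂O₅ per bag = 20 × 21.5% = 4.3 lb; cost = 86.05 / 4.3 = £20.0116/lb P₂O₅.
triple superphosphate is cheaper.

£8.31 per lb P₂O₅ (triple superphosphate)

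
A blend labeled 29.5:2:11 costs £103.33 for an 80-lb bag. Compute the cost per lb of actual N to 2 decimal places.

£4.38 per lb N

N in bag = 80 × 29.5% = 23.6 lb.
Cost per lb N = £103.33 / 23.6 = £4.3784.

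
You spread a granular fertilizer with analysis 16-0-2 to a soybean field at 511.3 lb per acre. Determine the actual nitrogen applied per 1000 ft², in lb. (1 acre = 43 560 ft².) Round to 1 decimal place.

1.9 lb N per thousand sq ft

nitrogen per acre = 511.3 × 16% = 81.808 lb.
Convert to per 1000 ft²: 81.808 × 0.0229568 = 1.87805 lb.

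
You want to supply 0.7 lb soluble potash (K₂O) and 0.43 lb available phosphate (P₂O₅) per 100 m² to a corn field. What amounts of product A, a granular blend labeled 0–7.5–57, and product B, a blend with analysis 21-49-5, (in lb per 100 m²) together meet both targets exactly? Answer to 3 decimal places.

1.167 lb product A, 0.699 lb product B

Let a = lb of product A, b = lb of product B (per 100 m²).
K₂O: 0.57·a + 0.05·b = 0.7
P₂O₅: 0.075·a + 0.49·b = 0.43
From row1: a = (0.7 − 0.05·b) / 0.57.
Into row2: 0.075·(0.7 − 0.05·b)/0.57 + 0.49·b = 0.43 → b = 0.698966, a = 1.16676.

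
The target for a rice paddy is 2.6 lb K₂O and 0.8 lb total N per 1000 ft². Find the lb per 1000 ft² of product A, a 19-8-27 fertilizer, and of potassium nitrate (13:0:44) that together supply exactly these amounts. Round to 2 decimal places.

Per-1000 ft² balance (a = product A, b = potassium nitrate):
K₂O: 0.27·a + 0.44·b = 2.6
N: 0.19·a + 0.13·b = 0.8
From row1: a = (2.6 − 0.44·b) / 0.27.
Into row2: 0.19·(2.6 − 0.44·b)/0.27 + 0.13·b = 0.8 → b = 5.73196, a = 0.28866.

0.29 lb product A, 5.73 lb potassium nitrate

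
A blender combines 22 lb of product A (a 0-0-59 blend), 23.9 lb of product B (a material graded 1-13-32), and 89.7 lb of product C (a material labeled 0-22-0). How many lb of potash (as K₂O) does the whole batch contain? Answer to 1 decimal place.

K₂O mass = 59%×22 + 32%×23.9 + 0%×89.7 = 20.628 lb.

20.6 lb K₂O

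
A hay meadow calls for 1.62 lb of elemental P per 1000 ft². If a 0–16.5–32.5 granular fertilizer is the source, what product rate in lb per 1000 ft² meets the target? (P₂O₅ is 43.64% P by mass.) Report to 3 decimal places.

As P₂O₅: 1.62 / 0.4364 = 3.71219 lb per 1000 ft².
Product per 1000 ft² = 3.71219 / 16.5% = 22.4981 lb.

22.498 lb of product per thousand sq ft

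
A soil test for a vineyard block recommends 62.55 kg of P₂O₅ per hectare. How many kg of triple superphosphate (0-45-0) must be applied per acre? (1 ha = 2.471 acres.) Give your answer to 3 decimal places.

Product per hectare = 62.55 / 45% = 139 kg.
Convert to per acre: 139 × 0.404694 = 56.2525 kg.

56.253 kg of product per acre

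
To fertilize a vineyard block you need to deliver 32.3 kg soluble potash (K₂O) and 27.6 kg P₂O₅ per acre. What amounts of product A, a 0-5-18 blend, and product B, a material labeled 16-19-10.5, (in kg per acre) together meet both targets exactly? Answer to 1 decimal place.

111.9 kg product A, 115.8 kg product B

Per-acre balance (a = product A, b = product B):
K₂O: 0.18·a + 0.105·b = 32.3
P₂O₅: 0.05·a + 0.19·b = 27.6
Solving simultaneously: a = 111.883, b = 115.82.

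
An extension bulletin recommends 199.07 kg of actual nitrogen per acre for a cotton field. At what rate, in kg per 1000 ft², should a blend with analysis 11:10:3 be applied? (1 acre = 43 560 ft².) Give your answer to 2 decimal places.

Product per acre = 199.07 / 11% = 1809.73 kg.
Convert to per 1000 ft²: 1809.73 × 0.0229568 = 41.5456 kg.

41.55 kg of product per thousand sq ft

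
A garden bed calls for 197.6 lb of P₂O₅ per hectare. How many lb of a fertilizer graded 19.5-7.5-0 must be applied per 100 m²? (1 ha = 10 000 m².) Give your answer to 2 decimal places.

Product per hectare = 197.6 / 7.5% = 2634.67 lb.
Convert to per 100 m²: 2634.67 × 0.01 = 26.3467 lb.

26.35 lb of product per hundred sq m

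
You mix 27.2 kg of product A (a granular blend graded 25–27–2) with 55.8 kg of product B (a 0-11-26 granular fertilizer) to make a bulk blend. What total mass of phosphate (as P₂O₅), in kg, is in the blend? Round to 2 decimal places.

P₂O₅ mass = 27%×27.2 + 11%×55.8 = 13.482 kg.

13.48 kg P₂O₅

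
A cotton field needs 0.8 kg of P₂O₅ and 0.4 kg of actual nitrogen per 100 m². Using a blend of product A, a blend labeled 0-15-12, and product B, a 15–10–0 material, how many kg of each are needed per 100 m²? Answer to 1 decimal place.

With a, b = kg per 100 m² of product A and product B:
P₂O₅: 0.15·a + 0.1·b = 0.8
N: 0·a + 0.15·b = 0.4
Solving simultaneously: a = 3.55556, b = 2.66667.

3.6 kg product A, 2.7 kg product B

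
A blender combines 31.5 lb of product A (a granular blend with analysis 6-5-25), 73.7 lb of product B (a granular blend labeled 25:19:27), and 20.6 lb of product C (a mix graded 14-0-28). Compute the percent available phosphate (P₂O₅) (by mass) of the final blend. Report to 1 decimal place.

Total mass = 31.5 + 73.7 + 20.6 = 125.8 lb.
P₂O₅ mass = 5%×31.5 + 19%×73.7 + 0%×20.6 = 15.578 lb.
% P₂O₅ = 15.578 / 125.8 = 12.3831%.

12.4% P₂O₅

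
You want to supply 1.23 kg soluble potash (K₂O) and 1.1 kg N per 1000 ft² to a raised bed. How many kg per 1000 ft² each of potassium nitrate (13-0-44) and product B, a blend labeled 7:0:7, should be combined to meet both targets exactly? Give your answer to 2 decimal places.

Let a = kg of potassium nitrate, b = kg of product B (per 1000 ft²).
K₂O: 0.44·a + 0.07·b = 1.23
N: 0.13·a + 0.07·b = 1.1
Solving simultaneously: a = 0.419355, b = 14.9355.

0.42 kg potassium nitrate, 14.94 kg product B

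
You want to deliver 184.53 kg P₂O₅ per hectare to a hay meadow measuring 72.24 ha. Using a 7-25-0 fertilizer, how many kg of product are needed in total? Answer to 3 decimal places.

Product per hectare = 184.53 / 25% = 738.12 kg.
Total product = 738.12 × 72.24 = 53321.7888 kg.

53321.789 kg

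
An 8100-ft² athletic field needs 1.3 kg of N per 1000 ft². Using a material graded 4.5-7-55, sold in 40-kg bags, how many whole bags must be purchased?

6 bags

Product per 1000 ft² = 1.3 / 4.5% = 28.8889 kg.
Total product = 28.8889 × 8100 / 1000 = 234 kg.
Bags = ⌈234 / 40⌉ = 6.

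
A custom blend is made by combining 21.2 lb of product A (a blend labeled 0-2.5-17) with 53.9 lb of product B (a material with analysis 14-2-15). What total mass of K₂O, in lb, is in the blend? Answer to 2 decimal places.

K₂O mass = 17%×21.2 + 15%×53.9 = 11.689 lb.

11.69 lb K₂O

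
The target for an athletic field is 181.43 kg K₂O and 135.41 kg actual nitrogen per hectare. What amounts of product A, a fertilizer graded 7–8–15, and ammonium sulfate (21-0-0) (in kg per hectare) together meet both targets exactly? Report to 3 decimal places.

1209.533 kg product A, 241.632 kg ammonium sulfate

With a, b = kg per hectare of product A and ammonium sulfate:
K₂O: 0.15·a + 0·b = 181.43
N: 0.07·a + 0.21·b = 135.41
Eliminate a: (row1) − 0.15/0.07·(row2) → -0.45·b = -108.734, so b = 241.6317.
Back-substitute: a = (181.43 − 0·241.6317) / 0.15 = 1209.5333.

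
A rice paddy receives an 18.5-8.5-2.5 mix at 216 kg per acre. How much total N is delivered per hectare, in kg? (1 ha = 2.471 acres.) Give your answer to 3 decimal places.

nitrogen per acre = 216 × 18.5% = 39.96 kg.
Convert to per hectare: 39.96 × 2.471 = 98.7412 kg.

98.741 kg N per hectare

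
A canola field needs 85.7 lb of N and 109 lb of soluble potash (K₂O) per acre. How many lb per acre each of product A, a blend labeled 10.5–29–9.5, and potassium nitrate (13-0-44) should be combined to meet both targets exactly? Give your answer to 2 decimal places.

695.36 lb product A, 97.59 lb potassium nitrate

Per-acre balance (a = product A, b = potassium nitrate):
N: 0.105·a + 0.13·b = 85.7
K₂O: 0.095·a + 0.44·b = 109
Solving simultaneously: a = 695.362, b = 97.5923.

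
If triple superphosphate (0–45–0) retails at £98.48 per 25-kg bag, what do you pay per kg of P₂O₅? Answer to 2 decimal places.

P₂O₅ in bag = 25 × 45% = 11.25 kg.
Cost per kg P₂O₅ = £98.48 / 11.25 = £8.7538.

£8.75 per kg P₂O₅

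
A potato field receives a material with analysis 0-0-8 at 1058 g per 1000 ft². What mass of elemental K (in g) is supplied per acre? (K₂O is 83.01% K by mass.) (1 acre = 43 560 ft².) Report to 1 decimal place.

K₂O per 1000 ft² = 1058 × 8% = 84.64 g.
Elemental K = 84.64 × 0.8301 = 70.2597 g per 1000 ft².
Convert to per acre: 70.2597 × 43.56 = 3060.51 g.

3060.5 g K per acre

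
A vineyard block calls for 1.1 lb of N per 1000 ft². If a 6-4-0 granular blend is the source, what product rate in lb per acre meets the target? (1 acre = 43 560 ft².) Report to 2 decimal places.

798.60 lb of product per acre

Product per 1000 ft² = 1.1 / 6% = 18.3333 lb.
Convert to per acre: 18.3333 × 43.56 = 798.6 lb.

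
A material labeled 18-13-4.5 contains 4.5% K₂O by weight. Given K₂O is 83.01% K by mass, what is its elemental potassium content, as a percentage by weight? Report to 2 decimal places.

%K = 4.5 × 0.8301 = 3.73545%.

3.74% K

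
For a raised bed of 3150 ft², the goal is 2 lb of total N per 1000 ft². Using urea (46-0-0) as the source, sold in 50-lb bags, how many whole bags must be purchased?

Product per 1000 ft² = 2 / 46% = 4.34783 lb.
Total product = 4.34783 × 3150 / 1000 = 13.6957 lb.
Bags = ⌈13.6957 / 50⌉ = 1.

1 bags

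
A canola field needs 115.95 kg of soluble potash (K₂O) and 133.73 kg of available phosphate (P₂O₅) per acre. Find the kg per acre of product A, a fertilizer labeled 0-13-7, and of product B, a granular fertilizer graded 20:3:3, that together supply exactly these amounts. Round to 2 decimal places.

Per-acre balance (a = product A, b = product B):
K₂O: 0.07·a + 0.03·b = 115.95
P₂O₅: 0.13·a + 0.03·b = 133.73
Solving simultaneously: a = 296.333, b = 3173.556.

296.33 kg product A, 3173.56 kg product B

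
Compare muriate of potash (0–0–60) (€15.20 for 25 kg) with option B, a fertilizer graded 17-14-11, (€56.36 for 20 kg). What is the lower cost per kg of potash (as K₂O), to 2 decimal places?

€1.01 per kg K₂O (muriate of potash)

muriate of potash: K₂O per bag = 25 × 60% = 15 kg; cost = 15.20 / 15 = €1.0133/kg K₂O.
option B: K₂O per bag = 20 × 11% = 2.2 kg; cost = 56.36 / 2.2 = €25.6182/kg K₂O.
muriate of potash is cheaper.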